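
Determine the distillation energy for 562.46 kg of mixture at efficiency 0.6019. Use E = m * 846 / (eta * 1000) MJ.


E = m * 846 / (eta * 1000)
= 562.46 * 846 / (0.6019 * 1000)
= 790.5651 MJ

790.5651 MJ


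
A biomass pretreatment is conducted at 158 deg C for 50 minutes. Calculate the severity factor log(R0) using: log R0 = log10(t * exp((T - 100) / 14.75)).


logR0 = log10(t * exp((T - 100) / 14.75))
= log10(50 * exp((158 - 100) / 14.75))
= 3.4067

3.4067


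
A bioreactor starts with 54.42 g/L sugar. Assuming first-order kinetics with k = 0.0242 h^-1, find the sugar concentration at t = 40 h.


S = S0 * exp(-k * t)
S = 54.42 * exp(-0.0242 * 40)
S = 20.6710 g/L

20.6710 g/L


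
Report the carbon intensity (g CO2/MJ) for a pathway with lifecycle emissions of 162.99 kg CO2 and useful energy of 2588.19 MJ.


CI = CO2 * 1000 / E
= 162.99 * 1000 / 2588.19
= 62.9745 g CO2/MJ

62.9745 g CO2/MJ


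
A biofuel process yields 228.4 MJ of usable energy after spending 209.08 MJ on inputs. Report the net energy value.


NEV = E_out - E_in
= 228.4 - 209.08
= 19.3200 MJ

19.3200 MJ


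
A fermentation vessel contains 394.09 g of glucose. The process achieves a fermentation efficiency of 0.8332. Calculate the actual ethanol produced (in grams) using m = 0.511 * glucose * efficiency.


Actual ethanol: m = 0.511 * 394.09 * 0.8332
m = 167.7898 g

167.7898 g


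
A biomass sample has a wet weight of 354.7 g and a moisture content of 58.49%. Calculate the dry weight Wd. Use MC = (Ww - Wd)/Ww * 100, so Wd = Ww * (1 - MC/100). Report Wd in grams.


Wd = Ww * (1 - MC/100)
= 354.7 * (1 - 58.49/100)
= 147.2360 g

147.2360 g


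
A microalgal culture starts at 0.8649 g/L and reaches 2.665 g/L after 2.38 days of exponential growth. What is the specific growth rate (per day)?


mu = ln(X2/X1) / dt
= ln(2.665/0.8649) / 2.38
= 0.4728 per day

0.4728 per day


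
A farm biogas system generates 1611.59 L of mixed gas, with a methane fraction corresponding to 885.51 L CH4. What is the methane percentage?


CH4% = V_CH4 / V_total * 100
= 885.51 / 1611.59 * 100
= 54.9464%

54.9464%


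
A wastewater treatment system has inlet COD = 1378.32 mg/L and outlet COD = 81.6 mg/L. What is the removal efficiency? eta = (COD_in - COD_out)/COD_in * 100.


eta = (COD_in - COD_out) / COD_in * 100
= (1378.32 - 81.6) / 1378.32 * 100
= 94.0797%

94.0797%


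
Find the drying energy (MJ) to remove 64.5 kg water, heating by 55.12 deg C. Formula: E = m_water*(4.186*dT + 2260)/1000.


E = m_water * (4.186 * dT + 2260) / 1000
= 64.5 * (4.186 * 55.12 + 2260) / 1000
= 160.6522 MJ

160.6522 MJ


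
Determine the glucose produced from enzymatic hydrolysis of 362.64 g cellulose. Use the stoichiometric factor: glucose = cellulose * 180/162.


glucose = cellulose * 180/162
= 362.64 * 180/162
= 402.9333 g

402.9333 g


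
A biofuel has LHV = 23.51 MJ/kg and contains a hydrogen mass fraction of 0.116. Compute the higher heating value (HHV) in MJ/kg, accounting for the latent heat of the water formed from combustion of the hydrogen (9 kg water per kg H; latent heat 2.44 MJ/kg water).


HHV = LHV + H_frac * 9 * 2.44
= 23.51 + 0.116 * 9 * 2.44
= 26.0574 MJ/kg

26.0574 MJ/kg


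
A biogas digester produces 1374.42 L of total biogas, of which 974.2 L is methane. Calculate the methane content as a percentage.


CH4% = V_CH4 / V_total * 100
= 974.2 / 1374.42 * 100
= 70.8808%

70.8808%


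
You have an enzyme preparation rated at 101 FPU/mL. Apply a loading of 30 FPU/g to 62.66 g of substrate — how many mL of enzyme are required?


V = dosage * m_sub / activity
V = 30 * 62.66 / 101
V = 18.6119 mL

18.6119 mL


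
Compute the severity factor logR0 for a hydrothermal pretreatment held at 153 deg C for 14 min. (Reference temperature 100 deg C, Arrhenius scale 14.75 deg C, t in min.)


logR0 = log10(t * exp((T - 100) / 14.75))
= log10(14 * exp((153 - 100) / 14.75))
= 2.7066

2.7066


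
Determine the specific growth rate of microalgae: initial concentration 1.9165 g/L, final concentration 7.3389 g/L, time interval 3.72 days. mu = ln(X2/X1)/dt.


mu = ln(X2/X1) / dt
= ln(7.3389/1.9165) / 3.72
= 0.3609 per day

0.3609 per day


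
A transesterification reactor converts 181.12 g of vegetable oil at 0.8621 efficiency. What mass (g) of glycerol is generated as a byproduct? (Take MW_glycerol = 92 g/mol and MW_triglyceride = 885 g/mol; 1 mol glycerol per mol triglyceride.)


glycerol = oil * conv * (92/885)
= 181.12 * 0.8621 * 92 / 885
= 16.2319 g

16.2319 g


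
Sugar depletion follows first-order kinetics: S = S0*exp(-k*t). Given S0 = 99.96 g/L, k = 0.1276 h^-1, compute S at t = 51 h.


S = S0 * exp(-k * t)
S = 99.96 * exp(-0.1276 * 51)
S = 0.1491 g/L

0.1491 g/L


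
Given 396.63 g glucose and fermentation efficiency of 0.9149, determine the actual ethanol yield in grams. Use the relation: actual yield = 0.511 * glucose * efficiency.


Actual ethanol: m = 0.511 * 396.63 * 0.9149
m = 185.4300 g

185.4300 g


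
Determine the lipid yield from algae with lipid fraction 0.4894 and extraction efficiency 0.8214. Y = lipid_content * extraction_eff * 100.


Y = lipid_content * extraction_eff * 100
= 0.4894 * 0.8214 * 100
= 40.1993%

40.1993%


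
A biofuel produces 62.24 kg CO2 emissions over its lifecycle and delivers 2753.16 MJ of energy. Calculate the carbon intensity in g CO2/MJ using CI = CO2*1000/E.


CI = CO2 * 1000 / E
= 62.24 * 1000 / 2753.16
= 22.6068 g CO2/MJ

22.6068 g CO2/MJ


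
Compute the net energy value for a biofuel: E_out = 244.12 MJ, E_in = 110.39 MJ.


NEV = E_out - E_in
= 244.12 - 110.39
= 133.7300 MJ

133.7300 MJ


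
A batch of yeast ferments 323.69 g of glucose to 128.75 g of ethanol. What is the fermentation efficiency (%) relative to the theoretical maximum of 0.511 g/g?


Fermentation efficiency = (actual / (0.511 * glucose)) * 100
= (128.75 / (0.511 * 323.69)) * 100
= 77.8390%

77.8390%


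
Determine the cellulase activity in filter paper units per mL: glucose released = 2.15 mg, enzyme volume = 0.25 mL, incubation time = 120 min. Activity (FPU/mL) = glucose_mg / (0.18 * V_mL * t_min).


Activity = glucose_mg / (0.18 mg/umol * V_mL * t_min)
= 2.15 / (0.18 * 0.25 * 120)
= 0.3981 FPU/mL

0.3981 FPU/mL


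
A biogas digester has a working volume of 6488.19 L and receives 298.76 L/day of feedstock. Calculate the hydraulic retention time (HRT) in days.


HRT = V / Q
= 6488.19 / 298.76
= 21.7171 days

21.7171 days


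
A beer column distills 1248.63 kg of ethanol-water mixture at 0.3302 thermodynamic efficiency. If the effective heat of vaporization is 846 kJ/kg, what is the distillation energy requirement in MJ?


E = m * 846 / (eta * 1000)
= 1248.63 * 846 / (0.3302 * 1000)
= 3199.0944 MJ

3199.0944 MJ


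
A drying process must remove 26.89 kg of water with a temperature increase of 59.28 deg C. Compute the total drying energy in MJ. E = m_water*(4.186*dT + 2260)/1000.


E = m_water * (4.186 * dT + 2260) / 1000
= 26.89 * (4.186 * 59.28 + 2260) / 1000
= 67.4440 MJ

67.4440 MJ


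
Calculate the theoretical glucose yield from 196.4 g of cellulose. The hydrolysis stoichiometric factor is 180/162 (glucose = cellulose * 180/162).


glucose = cellulose * 180/162
= 196.4 * 180/162
= 218.2222 g

218.2222 g


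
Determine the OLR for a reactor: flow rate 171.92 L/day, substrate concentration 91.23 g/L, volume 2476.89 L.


OLR = Q * S / V
= 171.92 * 91.23 / 2476.89
= 6.3322 g/L/day

6.3322 g/L/day


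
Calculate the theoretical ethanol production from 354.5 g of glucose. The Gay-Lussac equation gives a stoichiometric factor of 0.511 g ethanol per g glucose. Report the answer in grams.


Theoretical ethanol yield: m_EtOH = 0.511 * m_glucose
m_EtOH = 0.511 * 354.5 = 181.1495 g

181.1495 g


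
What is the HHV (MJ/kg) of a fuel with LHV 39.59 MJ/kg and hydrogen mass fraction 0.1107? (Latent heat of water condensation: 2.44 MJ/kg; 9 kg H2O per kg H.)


HHV = LHV + H_frac * 9 * 2.44
= 39.59 + 0.1107 * 9 * 2.44
= 42.0210 MJ/kg

42.0210 MJ/kg


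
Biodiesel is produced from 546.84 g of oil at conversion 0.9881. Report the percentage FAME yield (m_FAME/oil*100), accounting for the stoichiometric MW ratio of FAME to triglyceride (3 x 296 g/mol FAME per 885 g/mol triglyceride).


m_FAME = oil * conv * (3 * 296 / 885) = oil * conv * (888/885)
= 546.84 * 0.9881 * 888 / 885
= 542.1642 g
Y = m_FAME / oil * 100 = conv * (888/885) * 100
= 0.9881 * 888 / 885 * 100
= 99.14%

99.14%


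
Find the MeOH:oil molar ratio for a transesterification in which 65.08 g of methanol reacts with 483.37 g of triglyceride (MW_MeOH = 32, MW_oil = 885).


Molar ratio = n_MeOH / n_oil = (MeOH/32) / (oil/885) = (MeOH * 885) / (32 * oil)
= (65.08 * 885) / (32 * 483.37)
= 3.7236

3.7236


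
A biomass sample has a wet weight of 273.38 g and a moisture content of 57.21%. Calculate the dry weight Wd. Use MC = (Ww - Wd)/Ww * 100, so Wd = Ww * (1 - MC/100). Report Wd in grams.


Wd = Ww * (1 - MC/100)
= 273.38 * (1 - 57.21/100)
= 116.9793 g

116.9793 g


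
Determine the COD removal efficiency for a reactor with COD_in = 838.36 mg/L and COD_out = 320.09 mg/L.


eta = (COD_in - COD_out) / COD_in * 100
= (838.36 - 320.09) / 838.36 * 100
= 61.8195%

61.8195%


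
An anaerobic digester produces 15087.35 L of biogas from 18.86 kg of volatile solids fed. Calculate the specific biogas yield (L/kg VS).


Y = V / VS
= 15087.35 / 18.86
= 799.9655 L/kg VS

799.9655 L/kg VS


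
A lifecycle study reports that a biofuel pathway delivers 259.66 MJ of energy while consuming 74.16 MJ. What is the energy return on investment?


EROI = E_out / E_in
= 259.66 / 74.16
= 3.5013

3.5013


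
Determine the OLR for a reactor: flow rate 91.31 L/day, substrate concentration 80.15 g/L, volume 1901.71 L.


OLR = Q * S / V
= 91.31 * 80.15 / 1901.71
= 3.8484 g/L/day

3.8484 g/L/day


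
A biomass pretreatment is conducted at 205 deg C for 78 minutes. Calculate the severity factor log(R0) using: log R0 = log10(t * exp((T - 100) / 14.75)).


logR0 = log10(t * exp((T - 100) / 14.75))
= log10(78 * exp((205 - 100) / 14.75))
= 4.9837

4.9837


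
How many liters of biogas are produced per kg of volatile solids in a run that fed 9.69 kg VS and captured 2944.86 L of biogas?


Y = V / VS
= 2944.86 / 9.69
= 303.9071 L/kg VS

303.9071 L/kg VS


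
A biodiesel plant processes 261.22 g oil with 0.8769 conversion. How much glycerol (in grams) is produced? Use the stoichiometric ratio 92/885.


glycerol = oil * conv * (92/885)
= 261.22 * 0.8769 * 92 / 885
= 23.8123 g

23.8123 g


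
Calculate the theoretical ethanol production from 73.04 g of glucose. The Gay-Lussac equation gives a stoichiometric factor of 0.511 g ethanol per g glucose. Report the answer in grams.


Theoretical ethanol yield: m_EtOH = 0.511 * m_glucose
m_EtOH = 0.511 * 73.04 = 37.3234 g

37.3234 g


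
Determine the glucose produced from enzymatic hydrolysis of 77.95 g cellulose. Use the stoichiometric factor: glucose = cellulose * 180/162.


glucose = cellulose * 180/162
= 77.95 * 180/162
= 86.6111 g

86.6111 g


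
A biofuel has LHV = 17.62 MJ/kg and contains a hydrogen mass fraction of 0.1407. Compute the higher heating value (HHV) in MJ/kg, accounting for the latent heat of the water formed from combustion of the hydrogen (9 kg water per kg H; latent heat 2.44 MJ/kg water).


HHV = LHV + H_frac * 9 * 2.44
= 17.62 + 0.1407 * 9 * 2.44
= 20.7098 MJ/kg

20.7098 MJ/kg


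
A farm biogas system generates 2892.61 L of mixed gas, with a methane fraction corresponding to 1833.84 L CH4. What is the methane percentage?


CH4% = V_CH4 / V_total * 100
= 1833.84 / 2892.61 * 100
= 63.3974%

63.3974%


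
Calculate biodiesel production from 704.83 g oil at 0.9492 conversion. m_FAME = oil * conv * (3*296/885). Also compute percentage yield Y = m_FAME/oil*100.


m_FAME = oil * conv * (3 * 296 / 885) = oil * conv * (888/885)
= 704.83 * 0.9492 * 888 / 885
= 671.2925 g
Y = m_FAME / oil * 100 = conv * (888/885) * 100
= 0.9492 * 888 / 885 * 100
= 95.24%

671.2925 g FAME; Y = 95.24%


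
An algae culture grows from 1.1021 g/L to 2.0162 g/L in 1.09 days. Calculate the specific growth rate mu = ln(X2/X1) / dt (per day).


mu = ln(X2/X1) / dt
= ln(2.0162/1.1021) / 1.09
= 0.5541 per day

0.5541 per day


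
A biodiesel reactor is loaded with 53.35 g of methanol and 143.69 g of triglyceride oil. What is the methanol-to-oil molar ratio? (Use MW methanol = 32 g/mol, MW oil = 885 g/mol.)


Molar ratio = n_MeOH / n_oil = (MeOH/32) / (oil/885) = (MeOH * 885) / (32 * oil)
= (53.35 * 885) / (32 * 143.69)
= 10.2684

10.2684


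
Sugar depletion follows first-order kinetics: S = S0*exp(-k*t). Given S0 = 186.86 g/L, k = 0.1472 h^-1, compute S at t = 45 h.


S = S0 * exp(-k * t)
S = 186.86 * exp(-0.1472 * 45)
S = 0.2482 g/L

0.2482 g/L


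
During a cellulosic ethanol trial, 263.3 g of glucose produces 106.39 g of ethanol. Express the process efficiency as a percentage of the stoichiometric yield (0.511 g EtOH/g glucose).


Fermentation efficiency = (actual / (0.511 * glucose)) * 100
= (106.39 / (0.511 * 263.3)) * 100
= 79.0732%

79.0732%


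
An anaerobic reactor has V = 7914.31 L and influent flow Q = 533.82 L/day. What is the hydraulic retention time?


HRT = V / Q
= 7914.31 / 533.82
= 14.8258 days

14.8258 days


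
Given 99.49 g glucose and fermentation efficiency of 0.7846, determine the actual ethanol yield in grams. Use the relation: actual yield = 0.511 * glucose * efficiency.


Actual ethanol: m = 0.511 * 99.49 * 0.7846
m = 39.8886 g

39.8886 g


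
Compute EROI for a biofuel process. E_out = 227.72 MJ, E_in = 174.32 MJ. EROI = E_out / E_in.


EROI = E_out / E_in
= 227.72 / 174.32
= 1.3063

1.3063


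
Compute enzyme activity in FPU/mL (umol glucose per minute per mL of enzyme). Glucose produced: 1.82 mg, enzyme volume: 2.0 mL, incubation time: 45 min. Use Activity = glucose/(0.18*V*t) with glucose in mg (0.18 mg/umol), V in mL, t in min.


Activity = glucose_mg / (0.18 mg/umol * V_mL * t_min)
= 1.82 / (0.18 * 2.0 * 45)
= 0.1123 FPU/mL

0.1123 FPU/mL


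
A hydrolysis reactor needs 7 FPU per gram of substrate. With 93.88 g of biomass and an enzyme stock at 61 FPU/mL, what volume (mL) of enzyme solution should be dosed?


V = dosage * m_sub / activity
V = 7 * 93.88 / 61
V = 10.7731 mL

10.7731 mL


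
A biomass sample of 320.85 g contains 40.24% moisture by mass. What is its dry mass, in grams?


Wd = Ww * (1 - MC/100)
= 320.85 * (1 - 40.24/100)
= 191.7400 g

191.7400 g


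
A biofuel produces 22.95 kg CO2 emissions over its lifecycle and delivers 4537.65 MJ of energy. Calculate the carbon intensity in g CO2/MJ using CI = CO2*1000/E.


CI = CO2 * 1000 / E
= 22.95 * 1000 / 4537.65
= 5.0577 g CO2/MJ

5.0577 g CO2/MJ


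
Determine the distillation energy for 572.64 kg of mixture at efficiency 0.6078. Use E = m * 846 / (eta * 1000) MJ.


E = m * 846 / (eta * 1000)
= 572.64 * 846 / (0.6078 * 1000)
= 797.0606 MJ

797.0606 MJ


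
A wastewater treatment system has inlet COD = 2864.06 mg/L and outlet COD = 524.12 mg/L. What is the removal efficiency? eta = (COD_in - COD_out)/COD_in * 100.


eta = (COD_in - COD_out) / COD_in * 100
= (2864.06 - 524.12) / 2864.06 * 100
= 81.7001%

81.7001%


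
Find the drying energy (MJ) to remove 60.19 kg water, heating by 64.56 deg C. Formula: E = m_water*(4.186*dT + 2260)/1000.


E = m_water * (4.186 * dT + 2260) / 1000
= 60.19 * (4.186 * 64.56 + 2260) / 1000
= 152.2956 MJ

152.2956 MJ


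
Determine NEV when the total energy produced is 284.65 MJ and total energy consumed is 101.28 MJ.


NEV = E_out - E_in
= 284.65 - 101.28
= 183.3700 MJ

183.3700 MJ


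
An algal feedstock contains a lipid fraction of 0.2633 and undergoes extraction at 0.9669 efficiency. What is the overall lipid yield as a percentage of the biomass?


Y = lipid_content * extraction_eff * 100
= 0.2633 * 0.9669 * 100
= 25.4585%

25.4585%


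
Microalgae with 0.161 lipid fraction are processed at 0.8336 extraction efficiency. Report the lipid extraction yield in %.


Y = lipid_content * extraction_eff * 100
= 0.161 * 0.8336 * 100
= 13.4210%

13.4210%


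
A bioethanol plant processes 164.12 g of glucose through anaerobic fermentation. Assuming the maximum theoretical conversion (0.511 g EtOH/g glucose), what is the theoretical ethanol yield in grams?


Theoretical ethanol yield: m_EtOH = 0.511 * m_glucose
m_EtOH = 0.511 * 164.12 = 83.8653 g

83.8653 g


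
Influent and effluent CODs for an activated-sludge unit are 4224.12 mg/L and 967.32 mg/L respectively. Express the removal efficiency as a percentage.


eta = (COD_in - COD_out) / COD_in * 100
= (4224.12 - 967.32) / 4224.12 * 100
= 77.1001%

77.1001%


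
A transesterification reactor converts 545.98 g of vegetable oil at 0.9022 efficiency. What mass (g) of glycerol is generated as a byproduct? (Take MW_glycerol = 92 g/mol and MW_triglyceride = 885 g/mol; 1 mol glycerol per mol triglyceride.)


glycerol = oil * conv * (92/885)
= 545.98 * 0.9022 * 92 / 885
= 51.2064 g

51.2064 g


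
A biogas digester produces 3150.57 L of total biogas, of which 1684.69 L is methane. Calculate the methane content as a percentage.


CH4% = V_CH4 / V_total * 100
= 1684.69 / 3150.57 * 100
= 53.4725%

53.4725%


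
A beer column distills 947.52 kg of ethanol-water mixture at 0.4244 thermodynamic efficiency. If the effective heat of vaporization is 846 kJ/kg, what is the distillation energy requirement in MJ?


E = m * 846 / (eta * 1000)
= 947.52 * 846 / (0.4244 * 1000)
= 1888.7887 MJ

1888.7887 MJ


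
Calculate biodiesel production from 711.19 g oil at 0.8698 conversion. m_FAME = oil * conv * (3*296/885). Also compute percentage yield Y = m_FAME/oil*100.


m_FAME = oil * conv * (3 * 296 / 885) = oil * conv * (888/885)
= 711.19 * 0.8698 * 888 / 885
= 620.6900 g
Y = m_FAME / oil * 100 = conv * (888/885) * 100
= 0.8698 * 888 / 885 * 100
= 87.27%

620.6900 g FAME; Y = 87.27%


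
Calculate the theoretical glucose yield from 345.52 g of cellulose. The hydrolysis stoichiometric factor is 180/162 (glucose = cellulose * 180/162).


glucose = cellulose * 180/162
= 345.52 * 180/162
= 383.9111 g

383.9111 g


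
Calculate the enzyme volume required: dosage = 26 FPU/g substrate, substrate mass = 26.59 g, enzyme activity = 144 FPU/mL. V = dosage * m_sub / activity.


V = dosage * m_sub / activity
V = 26 * 26.59 / 144
V = 4.8010 mL

4.8010 mL


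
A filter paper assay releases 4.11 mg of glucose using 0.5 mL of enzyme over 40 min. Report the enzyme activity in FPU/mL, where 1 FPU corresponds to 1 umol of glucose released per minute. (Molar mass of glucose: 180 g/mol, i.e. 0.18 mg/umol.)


Activity = glucose_mg / (0.18 mg/umol * V_mL * t_min)
= 4.11 / (0.18 * 0.5 * 40)
= 1.1417 FPU/mL

1.1417 FPU/mL


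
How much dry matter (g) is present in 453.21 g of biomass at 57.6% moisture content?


Wd = Ww * (1 - MC/100)
= 453.21 * (1 - 57.6/100)
= 192.1610 g

192.1610 g


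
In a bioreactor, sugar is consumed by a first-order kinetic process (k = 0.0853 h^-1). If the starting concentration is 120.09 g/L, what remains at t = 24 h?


S = S0 * exp(-k * t)
S = 120.09 * exp(-0.0853 * 24)
S = 15.5031 g/L

15.5031 g/L


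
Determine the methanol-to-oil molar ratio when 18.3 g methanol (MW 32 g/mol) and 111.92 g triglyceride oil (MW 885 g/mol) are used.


Molar ratio = n_MeOH / n_oil = (MeOH/32) / (oil/885) = (MeOH * 885) / (32 * oil)
= (18.3 * 885) / (32 * 111.92)
= 4.5221

4.5221


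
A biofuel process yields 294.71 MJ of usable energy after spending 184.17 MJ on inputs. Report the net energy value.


NEV = E_out - E_in
= 294.71 - 184.17
= 110.5400 MJ

110.5400 MJ


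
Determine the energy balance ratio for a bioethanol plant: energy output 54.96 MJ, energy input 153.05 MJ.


EROI = E_out / E_in
= 54.96 / 153.05
= 0.3591

0.3591


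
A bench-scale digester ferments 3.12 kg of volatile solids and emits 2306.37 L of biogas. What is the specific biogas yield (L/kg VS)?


Y = V / VS
= 2306.37 / 3.12
= 739.2212 L/kg VS

739.2212 L/kg VS


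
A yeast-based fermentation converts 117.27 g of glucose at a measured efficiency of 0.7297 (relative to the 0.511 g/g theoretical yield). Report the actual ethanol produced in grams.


Actual ethanol: m = 0.511 * 117.27 * 0.7297
m = 43.7273 g

43.7273 g


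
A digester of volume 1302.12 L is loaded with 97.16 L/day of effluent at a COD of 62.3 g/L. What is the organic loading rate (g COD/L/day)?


OLR = Q * S / V
= 97.16 * 62.3 / 1302.12
= 4.6486 g/L/day

4.6486 g/L/day


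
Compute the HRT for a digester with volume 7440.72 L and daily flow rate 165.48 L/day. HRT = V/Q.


HRT = V / Q
= 7440.72 / 165.48
= 44.9645 days

44.9645 days


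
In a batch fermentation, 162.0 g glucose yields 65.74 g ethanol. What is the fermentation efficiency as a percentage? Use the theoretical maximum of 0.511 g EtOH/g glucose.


Fermentation efficiency = (actual / (0.511 * glucose)) * 100
= (65.74 / (0.511 * 162.0)) * 100
= 79.4134%

79.4134%


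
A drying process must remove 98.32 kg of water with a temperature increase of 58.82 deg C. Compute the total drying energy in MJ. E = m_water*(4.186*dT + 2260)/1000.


E = m_water * (4.186 * dT + 2260) / 1000
= 98.32 * (4.186 * 58.82 + 2260) / 1000
= 246.4116 MJ

246.4116 MJ


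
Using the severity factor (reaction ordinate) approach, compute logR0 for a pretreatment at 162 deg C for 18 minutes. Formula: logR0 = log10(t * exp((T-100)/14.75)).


logR0 = log10(t * exp((T - 100) / 14.75))
= log10(18 * exp((162 - 100) / 14.75))
= 3.0808

3.0808


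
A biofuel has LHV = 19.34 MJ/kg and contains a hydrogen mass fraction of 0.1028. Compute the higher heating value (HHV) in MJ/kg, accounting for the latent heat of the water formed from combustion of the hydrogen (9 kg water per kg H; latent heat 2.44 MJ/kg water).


HHV = LHV + H_frac * 9 * 2.44
= 19.34 + 0.1028 * 9 * 2.44
= 21.5975 MJ/kg

21.5975 MJ/kg


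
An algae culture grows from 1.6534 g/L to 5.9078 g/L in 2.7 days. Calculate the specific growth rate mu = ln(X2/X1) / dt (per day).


mu = ln(X2/X1) / dt
= ln(5.9078/1.6534) / 2.7
= 0.4716 per day

0.4716 per day


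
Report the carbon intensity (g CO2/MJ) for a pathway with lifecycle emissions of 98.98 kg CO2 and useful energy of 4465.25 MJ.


CI = CO2 * 1000 / E
= 98.98 * 1000 / 4465.25
= 22.1667 g CO2/MJ

22.1667 g CO2/MJ


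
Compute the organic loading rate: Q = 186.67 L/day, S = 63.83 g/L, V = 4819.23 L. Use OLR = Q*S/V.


OLR = Q * S / V
= 186.67 * 63.83 / 4819.23
= 2.4724 g/L/day

2.4724 g/L/day


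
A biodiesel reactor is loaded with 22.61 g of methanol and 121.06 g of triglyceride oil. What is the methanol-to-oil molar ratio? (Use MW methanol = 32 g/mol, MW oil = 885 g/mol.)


Molar ratio = n_MeOH / n_oil = (MeOH/32) / (oil/885) = (MeOH * 885) / (32 * oil)
= (22.61 * 885) / (32 * 121.06)
= 5.1653

5.1653


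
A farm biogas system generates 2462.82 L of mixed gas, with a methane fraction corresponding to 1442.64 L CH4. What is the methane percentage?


CH4% = V_CH4 / V_total * 100
= 1442.64 / 2462.82 * 100
= 58.5768%

58.5768%


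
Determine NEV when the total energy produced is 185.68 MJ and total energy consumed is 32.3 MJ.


NEV = E_out - E_in
= 185.68 - 32.3
= 153.3800 MJ

153.3800 MJ


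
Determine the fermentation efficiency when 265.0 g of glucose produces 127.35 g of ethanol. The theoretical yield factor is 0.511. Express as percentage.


Fermentation efficiency = (actual / (0.511 * glucose)) * 100
= (127.35 / (0.511 * 265.0)) * 100
= 94.0442%

94.0442%


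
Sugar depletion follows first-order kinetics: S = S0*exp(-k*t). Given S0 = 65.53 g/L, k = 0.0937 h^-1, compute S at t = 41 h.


S = S0 * exp(-k * t)
S = 65.53 * exp(-0.0937 * 41)
S = 1.4061 g/L

1.4061 g/L


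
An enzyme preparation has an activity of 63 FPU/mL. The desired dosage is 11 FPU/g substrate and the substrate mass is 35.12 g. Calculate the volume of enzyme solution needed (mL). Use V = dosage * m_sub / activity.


V = dosage * m_sub / activity
V = 11 * 35.12 / 63
V = 6.1321 mL

6.1321 mL


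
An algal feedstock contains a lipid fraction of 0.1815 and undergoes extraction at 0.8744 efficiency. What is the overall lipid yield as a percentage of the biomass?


Y = lipid_content * extraction_eff * 100
= 0.1815 * 0.8744 * 100
= 15.8704%

15.8704%


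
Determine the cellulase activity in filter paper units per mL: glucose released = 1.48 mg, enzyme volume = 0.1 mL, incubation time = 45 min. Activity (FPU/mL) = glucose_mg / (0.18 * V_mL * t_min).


Activity = glucose_mg / (0.18 mg/umol * V_mL * t_min)
= 1.48 / (0.18 * 0.1 * 45)
= 1.8272 FPU/mL

1.8272 FPU/mL


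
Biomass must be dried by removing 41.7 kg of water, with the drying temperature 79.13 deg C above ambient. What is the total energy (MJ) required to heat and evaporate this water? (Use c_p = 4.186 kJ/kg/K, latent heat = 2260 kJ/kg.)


E = m_water * (4.186 * dT + 2260) / 1000
= 41.7 * (4.186 * 79.13 + 2260) / 1000
= 108.0546 MJ

108.0546 MJ


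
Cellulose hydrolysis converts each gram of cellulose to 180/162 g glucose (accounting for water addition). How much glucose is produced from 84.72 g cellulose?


glucose = cellulose * 180/162
= 84.72 * 180/162
= 94.1333 g

94.1333 g


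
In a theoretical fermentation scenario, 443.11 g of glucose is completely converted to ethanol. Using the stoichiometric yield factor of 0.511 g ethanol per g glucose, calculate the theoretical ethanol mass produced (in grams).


Theoretical ethanol yield: m_EtOH = 0.511 * m_glucose
m_EtOH = 0.511 * 443.11 = 226.4292 g

226.4292 g


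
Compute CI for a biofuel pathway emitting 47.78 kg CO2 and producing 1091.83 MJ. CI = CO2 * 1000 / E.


CI = CO2 * 1000 / E
= 47.78 * 1000 / 1091.83
= 43.7614 g CO2/MJ

43.7614 g CO2/MJ


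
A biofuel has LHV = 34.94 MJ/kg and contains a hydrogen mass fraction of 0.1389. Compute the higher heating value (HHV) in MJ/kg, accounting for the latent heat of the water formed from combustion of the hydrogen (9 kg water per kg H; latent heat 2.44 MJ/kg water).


HHV = LHV + H_frac * 9 * 2.44
= 34.94 + 0.1389 * 9 * 2.44
= 37.9902 MJ/kg

37.9902 MJ/kg


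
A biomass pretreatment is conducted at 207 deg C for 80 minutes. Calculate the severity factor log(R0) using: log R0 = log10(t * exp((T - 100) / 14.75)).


logR0 = log10(t * exp((T - 100) / 14.75))
= log10(80 * exp((207 - 100) / 14.75))
= 5.0536

5.0536


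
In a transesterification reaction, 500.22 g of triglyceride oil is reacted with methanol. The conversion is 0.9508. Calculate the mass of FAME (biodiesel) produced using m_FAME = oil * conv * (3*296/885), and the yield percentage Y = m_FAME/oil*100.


m_FAME = oil * conv * (3 * 296 / 885) = oil * conv * (888/885)
= 500.22 * 0.9508 * 888 / 885
= 477.2214 g
Y = m_FAME / oil * 100 = conv * (888/885) * 100
= 0.9508 * 888 / 885 * 100
= 95.40%

477.2214 g FAME; Y = 95.40%


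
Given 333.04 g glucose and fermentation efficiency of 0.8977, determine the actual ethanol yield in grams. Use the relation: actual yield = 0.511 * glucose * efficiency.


Actual ethanol: m = 0.511 * 333.04 * 0.8977
m = 152.7737 g

152.7737 g


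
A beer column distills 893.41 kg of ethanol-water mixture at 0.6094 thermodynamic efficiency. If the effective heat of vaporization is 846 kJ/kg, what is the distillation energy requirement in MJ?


E = m * 846 / (eta * 1000)
= 893.41 * 846 / (0.6094 * 1000)
= 1240.2771 MJ

1240.2771 MJ


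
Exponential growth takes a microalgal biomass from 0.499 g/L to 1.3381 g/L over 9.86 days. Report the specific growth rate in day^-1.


mu = ln(X2/X1) / dt
= ln(1.3381/0.499) / 9.86
= 0.1000 per day

0.1000 per day


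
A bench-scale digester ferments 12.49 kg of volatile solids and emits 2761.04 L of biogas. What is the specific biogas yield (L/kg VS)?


Y = V / VS
= 2761.04 / 12.49
= 221.0600 L/kg VS

221.0600 L/kg VS


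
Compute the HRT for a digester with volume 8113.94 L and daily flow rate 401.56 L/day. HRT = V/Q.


HRT = V / Q
= 8113.94 / 401.56
= 20.2060 days

20.2060 days


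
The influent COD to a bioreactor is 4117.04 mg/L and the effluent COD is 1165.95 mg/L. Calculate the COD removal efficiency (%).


eta = (COD_in - COD_out) / COD_in * 100
= (4117.04 - 1165.95) / 4117.04 * 100
= 71.6799%

71.6799%


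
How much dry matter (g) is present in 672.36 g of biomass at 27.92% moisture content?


Wd = Ww * (1 - MC/100)
= 672.36 * (1 - 27.92/100)
= 484.6371 g

484.6371 g


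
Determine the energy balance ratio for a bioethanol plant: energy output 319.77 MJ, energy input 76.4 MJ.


EROI = E_out / E_in
= 319.77 / 76.4
= 4.1855

4.1855


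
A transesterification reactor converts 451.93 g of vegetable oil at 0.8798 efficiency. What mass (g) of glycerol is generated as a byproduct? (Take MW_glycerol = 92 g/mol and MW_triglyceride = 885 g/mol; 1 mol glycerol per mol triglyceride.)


glycerol = oil * conv * (92/885)
= 451.93 * 0.8798 * 92 / 885
= 41.3333 g

41.3333 g


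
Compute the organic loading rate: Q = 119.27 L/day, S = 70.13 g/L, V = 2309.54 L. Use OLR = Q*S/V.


OLR = Q * S / V
= 119.27 * 70.13 / 2309.54
= 3.6217 g/L/day

3.6217 g/L/day


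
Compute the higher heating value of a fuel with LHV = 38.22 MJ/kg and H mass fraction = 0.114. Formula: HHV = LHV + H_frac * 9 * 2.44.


HHV = LHV + H_frac * 9 * 2.44
= 38.22 + 0.114 * 9 * 2.44
= 40.7234 MJ/kg

40.7234 MJ/kg


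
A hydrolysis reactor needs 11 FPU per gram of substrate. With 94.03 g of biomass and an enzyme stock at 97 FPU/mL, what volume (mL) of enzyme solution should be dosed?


V = dosage * m_sub / activity
V = 11 * 94.03 / 97
V = 10.6632 mL

10.6632 mL


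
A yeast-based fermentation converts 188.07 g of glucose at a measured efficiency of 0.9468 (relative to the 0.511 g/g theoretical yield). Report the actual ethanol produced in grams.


Actual ethanol: m = 0.511 * 188.07 * 0.9468
m = 90.9910 g

90.9910 g


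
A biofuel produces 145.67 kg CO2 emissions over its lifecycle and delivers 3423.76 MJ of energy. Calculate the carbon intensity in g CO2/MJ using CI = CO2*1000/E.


CI = CO2 * 1000 / E
= 145.67 * 1000 / 3423.76
= 42.5468 g CO2/MJ

42.5468 g CO2/MJ


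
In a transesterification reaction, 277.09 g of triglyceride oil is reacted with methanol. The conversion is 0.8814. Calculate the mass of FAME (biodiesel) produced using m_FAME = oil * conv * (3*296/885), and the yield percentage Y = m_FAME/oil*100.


m_FAME = oil * conv * (3 * 296 / 885) = oil * conv * (888/885)
= 277.09 * 0.8814 * 888 / 885
= 245.0550 g
Y = m_FAME / oil * 100 = conv * (888/885) * 100
= 0.8814 * 888 / 885 * 100
= 88.44%

245.0550 g FAME; Y = 88.44%


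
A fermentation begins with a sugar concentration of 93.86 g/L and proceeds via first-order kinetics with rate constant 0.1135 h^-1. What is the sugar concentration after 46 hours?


S = S0 * exp(-k * t)
S = 93.86 * exp(-0.1135 * 46)
S = 0.5070 g/L

0.5070 g/L


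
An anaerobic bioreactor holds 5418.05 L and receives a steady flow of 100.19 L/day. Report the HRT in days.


HRT = V / Q
= 5418.05 / 100.19
= 54.0778 days

54.0778 days


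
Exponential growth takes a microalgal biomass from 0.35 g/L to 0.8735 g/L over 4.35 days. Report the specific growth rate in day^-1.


mu = ln(X2/X1) / dt
= ln(0.8735/0.35) / 4.35
= 0.2102 per day

0.2102 per day


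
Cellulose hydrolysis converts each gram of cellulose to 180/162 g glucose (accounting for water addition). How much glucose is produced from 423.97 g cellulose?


glucose = cellulose * 180/162
= 423.97 * 180/162
= 471.0778 g

471.0778 g


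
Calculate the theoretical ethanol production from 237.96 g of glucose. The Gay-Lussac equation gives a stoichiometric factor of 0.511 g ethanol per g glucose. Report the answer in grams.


Theoretical ethanol yield: m_EtOH = 0.511 * m_glucose
m_EtOH = 0.511 * 237.96 = 121.5976 g

121.5976 g


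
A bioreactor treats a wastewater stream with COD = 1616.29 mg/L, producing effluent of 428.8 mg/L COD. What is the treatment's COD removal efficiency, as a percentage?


eta = (COD_in - COD_out) / COD_in * 100
= (1616.29 - 428.8) / 1616.29 * 100
= 73.4701%

73.4701%


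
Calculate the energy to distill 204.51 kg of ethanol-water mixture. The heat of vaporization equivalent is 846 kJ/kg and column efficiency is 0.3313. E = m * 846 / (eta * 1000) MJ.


E = m * 846 / (eta * 1000)
= 204.51 * 846 / (0.3313 * 1000)
= 522.2320 MJ

522.2320 MJ


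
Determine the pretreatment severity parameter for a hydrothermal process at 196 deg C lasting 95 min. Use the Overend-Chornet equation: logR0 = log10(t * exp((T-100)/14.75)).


logR0 = log10(t * exp((T - 100) / 14.75))
= log10(95 * exp((196 - 100) / 14.75))
= 4.8043

4.8043


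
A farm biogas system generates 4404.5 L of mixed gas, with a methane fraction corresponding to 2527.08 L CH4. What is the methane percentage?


CH4% = V_CH4 / V_total * 100
= 2527.08 / 4404.5 * 100
= 57.3750%

57.3750%


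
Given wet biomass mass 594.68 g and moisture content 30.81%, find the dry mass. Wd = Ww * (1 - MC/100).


Wd = Ww * (1 - MC/100)
= 594.68 * (1 - 30.81/100)
= 411.4591 g

411.4591 g


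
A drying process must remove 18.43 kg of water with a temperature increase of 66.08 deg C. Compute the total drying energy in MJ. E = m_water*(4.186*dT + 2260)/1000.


E = m_water * (4.186 * dT + 2260) / 1000
= 18.43 * (4.186 * 66.08 + 2260) / 1000
= 46.7497 MJ

46.7497 MJ


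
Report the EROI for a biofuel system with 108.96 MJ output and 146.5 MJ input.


EROI = E_out / E_in
= 108.96 / 146.5
= 0.7438

0.7438


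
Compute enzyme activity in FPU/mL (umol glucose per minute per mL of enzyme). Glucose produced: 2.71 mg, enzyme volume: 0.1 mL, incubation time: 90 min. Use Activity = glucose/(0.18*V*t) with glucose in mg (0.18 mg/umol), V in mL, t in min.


Activity = glucose_mg / (0.18 mg/umol * V_mL * t_min)
= 2.71 / (0.18 * 0.1 * 90)
= 1.6728 FPU/mL

1.6728 FPU/mL


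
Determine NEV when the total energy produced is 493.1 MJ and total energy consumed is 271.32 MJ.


NEV = E_out - E_in
= 493.1 - 271.32
= 221.7800 MJ

221.7800 MJ


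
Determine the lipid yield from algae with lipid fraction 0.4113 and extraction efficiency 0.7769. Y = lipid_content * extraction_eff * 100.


Y = lipid_content * extraction_eff * 100
= 0.4113 * 0.7769 * 100
= 31.9539%

31.9539%


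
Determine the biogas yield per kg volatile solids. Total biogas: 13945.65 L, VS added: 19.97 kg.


Y = V / VS
= 13945.65 / 19.97
= 698.3300 L/kg VS

698.3300 L/kg VS


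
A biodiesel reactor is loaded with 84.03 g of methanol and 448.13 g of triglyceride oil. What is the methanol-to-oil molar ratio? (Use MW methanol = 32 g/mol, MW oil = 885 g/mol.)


Molar ratio = n_MeOH / n_oil = (MeOH/32) / (oil/885) = (MeOH * 885) / (32 * oil)
= (84.03 * 885) / (32 * 448.13)
= 5.1859

5.1859


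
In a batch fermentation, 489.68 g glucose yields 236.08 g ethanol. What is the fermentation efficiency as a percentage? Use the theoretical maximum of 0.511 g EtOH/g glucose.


Fermentation efficiency = (actual / (0.511 * glucose)) * 100
= (236.08 / (0.511 * 489.68)) * 100
= 94.3465%

94.3465%


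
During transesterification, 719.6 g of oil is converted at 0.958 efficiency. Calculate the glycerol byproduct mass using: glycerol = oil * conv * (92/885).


glycerol = oil * conv * (92/885)
= 719.6 * 0.958 * 92 / 885
= 71.6640 g

71.6640 g


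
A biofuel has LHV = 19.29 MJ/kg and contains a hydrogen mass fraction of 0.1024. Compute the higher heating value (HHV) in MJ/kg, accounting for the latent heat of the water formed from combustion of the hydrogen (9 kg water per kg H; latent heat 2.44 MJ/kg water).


HHV = LHV + H_frac * 9 * 2.44
= 19.29 + 0.1024 * 9 * 2.44
= 21.5387 MJ/kg

21.5387 MJ/kg


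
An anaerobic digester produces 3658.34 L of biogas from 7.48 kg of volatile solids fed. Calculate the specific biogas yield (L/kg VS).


Y = V / VS
= 3658.34 / 7.48
= 489.0829 L/kg VS

489.0829 L/kg VS


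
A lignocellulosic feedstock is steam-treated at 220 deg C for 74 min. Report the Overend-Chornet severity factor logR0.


logR0 = log10(t * exp((T - 100) / 14.75))
= log10(74 * exp((220 - 100) / 14.75))
= 5.4025

5.4025


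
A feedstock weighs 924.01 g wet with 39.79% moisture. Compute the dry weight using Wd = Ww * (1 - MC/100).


Wd = Ww * (1 - MC/100)
= 924.01 * (1 - 39.79/100)
= 556.3464 g

556.3464 g


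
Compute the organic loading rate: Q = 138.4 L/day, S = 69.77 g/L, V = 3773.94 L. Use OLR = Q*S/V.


OLR = Q * S / V
= 138.4 * 69.77 / 3773.94
= 2.5586 g/L/day

2.5586 g/L/day


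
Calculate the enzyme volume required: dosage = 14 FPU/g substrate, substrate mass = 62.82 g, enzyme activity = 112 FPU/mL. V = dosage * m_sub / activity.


V = dosage * m_sub / activity
V = 14 * 62.82 / 112
V = 7.8525 mL

7.8525 mL


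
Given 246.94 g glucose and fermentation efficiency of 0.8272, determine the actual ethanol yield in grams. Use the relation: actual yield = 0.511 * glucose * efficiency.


Actual ethanol: m = 0.511 * 246.94 * 0.8272
m = 104.3813 g

104.3813 g


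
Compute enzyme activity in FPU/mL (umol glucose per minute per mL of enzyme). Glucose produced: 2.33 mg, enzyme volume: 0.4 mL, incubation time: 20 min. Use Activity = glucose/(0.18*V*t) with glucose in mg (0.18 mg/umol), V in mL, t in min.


Activity = glucose_mg / (0.18 mg/umol * V_mL * t_min)
= 2.33 / (0.18 * 0.4 * 20)
= 1.6181 FPU/mL

1.6181 FPU/mL


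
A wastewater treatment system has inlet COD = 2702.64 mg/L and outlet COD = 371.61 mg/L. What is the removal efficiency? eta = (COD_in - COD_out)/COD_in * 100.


eta = (COD_in - COD_out) / COD_in * 100
= (2702.64 - 371.61) / 2702.64 * 100
= 86.2501%

86.2501%


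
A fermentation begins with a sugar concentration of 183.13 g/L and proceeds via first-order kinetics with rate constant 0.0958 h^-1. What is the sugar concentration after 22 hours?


S = S0 * exp(-k * t)
S = 183.13 * exp(-0.0958 * 22)
S = 22.2557 g/L

22.2557 g/L


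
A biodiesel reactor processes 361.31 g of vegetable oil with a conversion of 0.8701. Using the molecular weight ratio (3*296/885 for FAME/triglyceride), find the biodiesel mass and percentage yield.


m_FAME = oil * conv * (3 * 296 / 885) = oil * conv * (888/885)
= 361.31 * 0.8701 * 888 / 885
= 315.4415 g
Y = m_FAME / oil * 100 = conv * (888/885) * 100
= 0.8701 * 888 / 885 * 100
= 87.30%

315.4415 g FAME; Y = 87.30%


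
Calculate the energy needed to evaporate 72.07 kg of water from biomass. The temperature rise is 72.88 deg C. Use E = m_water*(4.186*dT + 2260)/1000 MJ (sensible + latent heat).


E = m_water * (4.186 * dT + 2260) / 1000
= 72.07 * (4.186 * 72.88 + 2260) / 1000
= 184.8650 MJ

184.8650 MJ


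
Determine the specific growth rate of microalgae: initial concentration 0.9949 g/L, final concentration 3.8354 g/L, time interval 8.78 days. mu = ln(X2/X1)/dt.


mu = ln(X2/X1) / dt
= ln(3.8354/0.9949) / 8.78
= 0.1537 per day

0.1537 per day


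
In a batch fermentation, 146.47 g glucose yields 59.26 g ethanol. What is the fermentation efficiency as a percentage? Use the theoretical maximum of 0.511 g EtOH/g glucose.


Fermentation efficiency = (actual / (0.511 * glucose)) * 100
= (59.26 / (0.511 * 146.47)) * 100
= 79.1757%

79.1757%


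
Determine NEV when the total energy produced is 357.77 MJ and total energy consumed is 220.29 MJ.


NEV = E_out - E_in
= 357.77 - 220.29
= 137.4800 MJ

137.4800 MJ


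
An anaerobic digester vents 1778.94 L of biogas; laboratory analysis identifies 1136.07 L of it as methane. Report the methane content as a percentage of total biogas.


CH4% = V_CH4 / V_total * 100
= 1136.07 / 1778.94 * 100
= 63.8622%

63.8622%
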